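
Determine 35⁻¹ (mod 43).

43 = 1·35 + 8
35 = 4·8 + 3
8 = 2·3 + 2
3 = 1·2 + 1
2 = 2·1 + 0
Back-substituting gives 35·16 ≡ 1 (mod 43).

16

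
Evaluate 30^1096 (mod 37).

34

Successive squares of 30 mod 37: 30^1≡30, 30^2≡12, 30^4≡33, 30^8≡16, 30^16≡34, 30^32≡9, 30^64≡7, 30^128≡12, 30^256≡33, 30^512≡16, 30^1024≡34.
Since 1096 = 8 + 64 + 1024 in binary, 30^1096 ≡ 16·7·34 ≡ 34 (mod 37).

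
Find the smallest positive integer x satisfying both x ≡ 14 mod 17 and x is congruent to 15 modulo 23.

337

x ≡ 14 (mod 17) gives x ∈ {14, 31, 48, 65, 82, 99, 116, 133, …}.
The first of these with x mod 23 = 15 is 337.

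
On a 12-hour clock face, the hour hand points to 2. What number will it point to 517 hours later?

Dividing 517 by 12 gives quotient 43 and remainder 1.
2 + 1 → 3 on a 12-hour dial.

3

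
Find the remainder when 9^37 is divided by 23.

Successive squares of 9 mod 23: 9^1≡9, 9^2≡12, 9^4≡6, 9^8≡13, 9^16≡8, 9^32≡18.
37 = 1 + 4 + 32, so 9^37 ≡ 9·6·18 ≡ 6 (mod 23).

6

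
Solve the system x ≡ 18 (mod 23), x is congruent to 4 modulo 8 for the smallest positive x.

156

x ≡ 4 (mod 8) gives x ∈ {4, 12, 20, 28, 36, 44, 52, 60, …}.
The first of these with x mod 23 = 18 is 156.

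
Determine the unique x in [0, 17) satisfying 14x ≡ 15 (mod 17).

The inverse of 14 mod 17 is 11 (since 14·11 = 154 ≡ 1).
Multiplying both sides by 11: x ≡ 11·15 = 165 ≡ 12 (mod 17).
Check: 14·12 = 168 = 9·17 + 15.

12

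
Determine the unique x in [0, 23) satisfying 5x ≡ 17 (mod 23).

The inverse of 5 mod 23 is 14 (since 5·14 = 70 ≡ 1).
Multiplying both sides by 14: x ≡ 14·17 = 238 ≡ 8 (mod 23).

8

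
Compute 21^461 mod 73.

43

By repeated squaring mod 73: 21^1≡21, 21^2≡3, 21^4≡9, 21^8≡8, 21^16≡64, 21^32≡8, 21^64≡64, 21^128≡8, 21^256≡64.
461 = 1 + 4 + 8 + 64 + 128 + 256, so 21^461 ≡ 21·9·8·64·8·64 ≡ 43 (mod 73).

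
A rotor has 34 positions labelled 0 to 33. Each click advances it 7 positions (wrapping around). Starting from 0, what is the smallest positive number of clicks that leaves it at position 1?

7·5 = 35 = 1·34 + 1, so 7⁻¹ ≡ 5 (mod 34).

5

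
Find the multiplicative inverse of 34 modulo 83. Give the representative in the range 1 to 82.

22

83 = 2·34 + 15
34 = 2·15 + 4
15 = 3·4 + 3
4 = 1·3 + 1
3 = 3·1 + 0
Back-substituting gives 34·22 ≡ 1 (mod 83).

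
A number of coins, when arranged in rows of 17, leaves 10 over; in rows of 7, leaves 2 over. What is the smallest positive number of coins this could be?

x ≡ 2 (mod 7) gives x ∈ {2, 9, 16, 23, 30, 37, 44}.
The first of these with x mod 17 = 10 is 44.

44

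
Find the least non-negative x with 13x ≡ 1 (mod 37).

20

13⁻¹ ≡ 20 (mod 37) because 13·20 = 260 = 7·37 + 1.
Multiplying both sides by 20: x ≡ 20·1 = 20 ≡ 20 (mod 37).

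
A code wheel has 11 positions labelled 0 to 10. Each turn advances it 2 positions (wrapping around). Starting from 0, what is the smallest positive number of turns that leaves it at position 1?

6

2·6 = 12 = 1·11 + 1, so 2⁻¹ ≡ 6 (mod 11).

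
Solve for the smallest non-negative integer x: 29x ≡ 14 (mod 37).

The inverse of 29 mod 37 is 23 (since 29·23 = 667 ≡ 1).
So x ≡ 23·14 = 322 ≡ 26 (mod 37).

26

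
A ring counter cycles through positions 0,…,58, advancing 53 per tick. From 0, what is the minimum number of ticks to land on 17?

53⁻¹ ≡ 49 (mod 59) because 53·49 = 2597 = 44·59 + 1.
Multiplying both sides by 49: x ≡ 49·17 = 833 ≡ 7 (mod 59).
Check: 53·7 = 371 = 6·59 + 17.

7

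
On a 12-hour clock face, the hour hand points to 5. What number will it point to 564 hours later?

564 − 47·12 = 0, so 564 ≡ 0 (mod 12).
5 + 0 → 5 on a 12-hour dial.

5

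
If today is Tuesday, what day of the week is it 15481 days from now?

Saturday

15481 mod 7 = 4 (since 2211·7 = 15477).
Tuesday + 4 days → Saturday.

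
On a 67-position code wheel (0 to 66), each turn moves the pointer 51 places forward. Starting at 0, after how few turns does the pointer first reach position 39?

52

The inverse of 51 mod 67 is 46 (since 51·46 = 2346 ≡ 1).
So x ≡ 46·39 = 1794 ≡ 52 (mod 67).
Check: 51·52 = 2652 = 39·67 + 39.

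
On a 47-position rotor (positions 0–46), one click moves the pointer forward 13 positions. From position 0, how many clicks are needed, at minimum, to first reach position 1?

47 = 3·13 + 8
13 = 1·8 + 5
8 = 1·5 + 3
5 = 1·3 + 2
3 = 1·2 + 1
2 = 2·1 + 0
Back-substituting gives 13·29 ≡ 1 (mod 47).

29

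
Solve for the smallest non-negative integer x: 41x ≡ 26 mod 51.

The inverse of 41 mod 51 is 5 (since 41·5 = 205 ≡ 1).
Multiplying both sides by 5: x ≡ 5·26 = 130 ≡ 28 (mod 51).
Check: 41·28 = 1148 = 22·51 + 26.

28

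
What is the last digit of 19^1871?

9

Last digits of 9^n: 9, 1 (period 2).
1871 mod 2 = 1, so the last digit matches 9^1 = 9.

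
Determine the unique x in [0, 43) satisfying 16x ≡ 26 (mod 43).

7

16⁻¹ ≡ 35 (mod 43) because 16·35 = 560 = 13·43 + 1.
Multiplying both sides by 35: x ≡ 35·26 = 910 ≡ 7 (mod 43).
Check: 16·7 = 112 = 2·43 + 26.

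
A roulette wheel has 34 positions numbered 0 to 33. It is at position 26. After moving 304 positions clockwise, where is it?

304 − 8·34 = 32, so 304 ≡ 32 (mod 34).
(26 + 32) mod 34 = 24.

24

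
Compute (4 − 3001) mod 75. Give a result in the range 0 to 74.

Dividing 3001 by 75 gives quotient 40 and remainder 1.
(4 − 1) mod 75 = 3.

3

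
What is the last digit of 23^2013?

3

Last digits of 3^n: 3, 9, 7, 1 (period 4).
2013 leaves remainder 1 on division by 4, so 23^2013 ends in 3.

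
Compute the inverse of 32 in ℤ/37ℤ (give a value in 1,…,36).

22

32·22 = 704 = 19·37 + 1, so 32⁻¹ ≡ 22 (mod 37).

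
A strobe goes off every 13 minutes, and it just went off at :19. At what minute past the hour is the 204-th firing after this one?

204·13 = 2652.
Dividing 2652 by 60 gives quotient 44 and remainder 12.
(19 + 12) mod 60 = 31.

31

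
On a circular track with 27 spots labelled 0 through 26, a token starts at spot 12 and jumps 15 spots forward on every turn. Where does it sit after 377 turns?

24

377·15 = 5655.
5655 − 209·27 = 12, so 5655 ≡ 12 (mod 27).
(12 + 12) mod 27 = 24.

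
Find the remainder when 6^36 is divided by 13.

1

Square-and-reduce mod 13: 6^1≡6, 6^2≡10, 6^4≡9, 6^8≡3, 6^16≡9, 6^32≡3.
36 = 4 + 32, so 6^36 ≡ 9·3 ≡ 1 (mod 13).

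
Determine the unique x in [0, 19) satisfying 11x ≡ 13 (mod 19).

11⁻¹ ≡ 7 (mod 19) because 11·7 = 77 = 4·19 + 1.
So x ≡ 7·13 = 91 ≡ 15 (mod 19).

15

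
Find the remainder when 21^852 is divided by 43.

4

By repeated squaring mod 43: 21^1≡21, 21^2≡11, 21^4≡35, 21^8≡21, 21^16≡11, 21^32≡35, 21^64≡21, 21^128≡11, 21^256≡35, 21^512≡21.
852 = 4 + 16 + 64 + 256 + 512, so 21^852 ≡ 35·11·21·35·21 ≡ 4 (mod 43).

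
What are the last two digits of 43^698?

By repeated squaring mod 100: 43^1≡43, 43^2≡49, 43^4≡1, 43^8≡1, 43^16≡1, 43^32≡1, 43^64≡1, 43^128≡1, 43^256≡1, 43^512≡1.
698 = 2 + 8 + 16 + 32 + 128 + 512, so 43^698 ≡ 49·1·1·1·1·1 ≡ 49 (mod 100).

49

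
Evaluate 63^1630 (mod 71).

45

Successive squares of 63 mod 71: 63^1≡63, 63^2≡64, 63^4≡49, 63^8≡58, 63^16≡27, 63^32≡19, 63^64≡6, 63^128≡36, 63^256≡18, 63^512≡40, 63^1024≡38.
1630 = 2 + 4 + 8 + 16 + 64 + 512 + 1024, so 63^1630 ≡ 64·49·58·27·6·40·38 ≡ 45 (mod 71).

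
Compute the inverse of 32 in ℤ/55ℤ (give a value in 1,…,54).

43

55 = 1·32 + 23
32 = 1·23 + 9
23 = 2·9 + 5
9 = 1·5 + 4
5 = 1·4 + 1
4 = 4·1 + 0
Back-substituting gives 32·43 ≡ 1 (mod 55).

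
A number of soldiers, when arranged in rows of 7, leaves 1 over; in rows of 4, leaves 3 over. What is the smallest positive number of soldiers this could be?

15

x ≡ 3 (mod 4) gives x ∈ {3, 7, 11, 15}.
The first of these with x mod 7 = 1 is 15.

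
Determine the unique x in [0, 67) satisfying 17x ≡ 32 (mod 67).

61

The inverse of 17 mod 67 is 4 (since 17·4 = 68 ≡ 1).
Multiplying both sides by 4: x ≡ 4·32 = 128 ≡ 61 (mod 67).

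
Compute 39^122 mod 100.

21

Successive squares of 39 mod 100: 39^1≡39, 39^2≡21, 39^4≡41, 39^8≡81, 39^16≡61, 39^32≡21, 39^64≡41.
122 = 2 + 8 + 16 + 32 + 64, so 39^122 ≡ 21·81·61·21·41 ≡ 21 (mod 100).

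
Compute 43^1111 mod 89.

37

By repeated squaring mod 89: 43^1≡43, 43^2≡69, 43^4≡44, 43^8≡67, 43^16≡39, 43^32≡8, 43^64≡64, 43^128≡2, 43^256≡4, 43^512≡16, 43^1024≡78.
1111 = 1 + 2 + 4 + 16 + 64 + 1024, so 43^1111 ≡ 43·69·44·39·64·78 ≡ 37 (mod 89).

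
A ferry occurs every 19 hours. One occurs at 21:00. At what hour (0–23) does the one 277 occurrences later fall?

277·19 = 5263.
5263 mod 24 = 7 (since 219·24 = 5256).
(21 + 7) mod 24 = 4.

4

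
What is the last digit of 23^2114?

Last digits of 3^n: 3, 9, 7, 1 (period 4).
2114 leaves remainder 2 on division by 4, so 23^2114 ends in 9.

9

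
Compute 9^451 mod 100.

By repeated squaring mod 100: 9^1≡9, 9^2≡81, 9^4≡61, 9^8≡21, 9^16≡41, 9^32≡81, 9^64≡61, 9^128≡21, 9^256≡41.
451 = 1 + 2 + 64 + 128 + 256, so 9^451 ≡ 9·81·61·21·41 ≡ 9 (mod 100).

9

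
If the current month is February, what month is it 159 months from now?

May

159 − 13·12 = 3, so 159 ≡ 3 (mod 12).
February + 3 months → May.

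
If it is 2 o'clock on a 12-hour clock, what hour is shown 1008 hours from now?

Dividing 1008 by 12 gives quotient 84 and remainder 0.
2 + 0 → 2 on a 12-hour dial.

2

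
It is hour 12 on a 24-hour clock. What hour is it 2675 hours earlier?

1

Dividing 2675 by 24 gives quotient 111 and remainder 11.
(12 − 11) mod 24 = 1.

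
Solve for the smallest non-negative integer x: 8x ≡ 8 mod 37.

1

The inverse of 8 mod 37 is 14 (since 8·14 = 112 ≡ 1).
So x ≡ 14·8 = 112 ≡ 1 (mod 37).
Check: 8·1 = 8 = 0·37 + 8.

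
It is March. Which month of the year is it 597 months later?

597 − 49·12 = 9, so 597 ≡ 9 (mod 12).
March + 9 months → December.

December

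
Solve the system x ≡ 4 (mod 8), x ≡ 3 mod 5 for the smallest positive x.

x ≡ 3 (mod 5) gives x ∈ {3, 8, 13, 18, 23, 28}.
The first of these with x mod 8 = 4 is 28.

28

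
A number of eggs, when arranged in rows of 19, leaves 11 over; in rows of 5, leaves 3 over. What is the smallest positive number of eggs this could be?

x ≡ 3 (mod 5) gives x ∈ {3, 8, 13, 18, 23, 28, 33, 38, …}.
The first of these with x mod 19 = 11 is 68.

68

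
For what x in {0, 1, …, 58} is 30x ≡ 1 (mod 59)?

30⁻¹ ≡ 2 (mod 59) because 30·2 = 60 = 1·59 + 1.
Multiplying both sides by 2: x ≡ 2·1 = 2 ≡ 2 (mod 59).
Check: 30·2 = 60 = 1·59 + 1.

2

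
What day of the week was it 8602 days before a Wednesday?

8602 − 1228·7 = 6, so 8602 ≡ 6 (mod 7).
Wednesday − 6 days → Thursday.

Thursday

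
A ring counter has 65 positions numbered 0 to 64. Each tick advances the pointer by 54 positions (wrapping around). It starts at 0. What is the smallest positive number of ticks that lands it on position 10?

The inverse of 54 mod 65 is 59 (since 54·59 = 3186 ≡ 1).
Multiplying both sides by 59: x ≡ 59·10 = 590 ≡ 5 (mod 65).
Check: 54·5 = 270 = 4·65 + 10.

5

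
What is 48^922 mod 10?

Last digits of 8^n: 8, 4, 2, 6 (period 4).
922 leaves remainder 2 on division by 4, so 48^922 ends in 4.

4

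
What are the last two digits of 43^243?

Square-and-reduce mod 100: 43^1≡43, 43^2≡49, 43^4≡1, 43^8≡1, 43^16≡1, 43^32≡1, 43^64≡1, 43^128≡1.
Since 243 = 1 + 2 + 16 + 32 + 64 + 128 in binary, 43^243 ≡ 43·49·1·1·1·1 ≡ 7 (mod 100).

07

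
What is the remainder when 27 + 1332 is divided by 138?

Dividing 1332 by 138 gives quotient 9 and remainder 90.
(27 + 90) mod 138 = 117.

117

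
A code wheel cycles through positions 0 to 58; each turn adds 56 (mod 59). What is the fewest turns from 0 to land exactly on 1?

56·39 = 2184 = 37·59 + 1, so 56⁻¹ ≡ 39 (mod 59).

39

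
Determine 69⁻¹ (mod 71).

35

71 = 1·69 + 2
69 = 34·2 + 1
2 = 2·1 + 0
Back-substituting gives 69·35 ≡ 1 (mod 71).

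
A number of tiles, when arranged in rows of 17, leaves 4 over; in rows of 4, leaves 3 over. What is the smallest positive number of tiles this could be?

x ≡ 3 (mod 4) gives x ∈ {3, 7, 11, 15, 19, 23, 27, 31, …}.
The first of these with x mod 17 = 4 is 55.

55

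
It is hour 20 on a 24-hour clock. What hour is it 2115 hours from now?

23

2115 = 88·24 + 3, so 2115 mod 24 = 3.
(20 + 3) mod 24 = 23.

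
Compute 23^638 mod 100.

Successive squares of 23 mod 100: 23^1≡23, 23^2≡29, 23^4≡41, 23^8≡81, 23^16≡61, 23^32≡21, 23^64≡41, 23^128≡81, 23^256≡61, 23^512≡21.
Since 638 = 2 + 4 + 8 + 16 + 32 + 64 + 512 in binary, 23^638 ≡ 29·41·81·61·21·41·21 ≡ 69 (mod 100).

69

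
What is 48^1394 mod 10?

4

Last digits of 8^n: 8, 4, 2, 6 (period 4).
1394 mod 4 = 2, so the last digit matches 8^2 = 4.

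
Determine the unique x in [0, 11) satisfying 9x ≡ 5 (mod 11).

9⁻¹ ≡ 5 (mod 11) because 9·5 = 45 = 4·11 + 1.
So x ≡ 5·5 = 25 ≡ 3 (mod 11).

3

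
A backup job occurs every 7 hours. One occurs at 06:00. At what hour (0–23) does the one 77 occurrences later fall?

77·7 = 539.
539 mod 24 = 11 (since 22·24 = 528).
(6 + 11) mod 24 = 17.

17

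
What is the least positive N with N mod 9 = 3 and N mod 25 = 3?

3

Since 25·4 ≡ 1 (mod 9), take x = 3 + 25·((3−3)·4 mod 9) = 3 + 25·0 = 3.
Check: 3 mod 9 = 3, 3 mod 25 = 3.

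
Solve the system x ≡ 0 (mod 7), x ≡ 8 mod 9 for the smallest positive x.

Since 9·4 ≡ 1 (mod 7), take x = 8 + 9·((0−8)·4 mod 7) = 8 + 9·3 = 35.
Check: 35 mod 7 = 0, 35 mod 9 = 8.

35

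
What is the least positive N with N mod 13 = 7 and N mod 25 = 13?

Since 25·12 ≡ 1 (mod 13), take x = 13 + 25·((7−13)·12 mod 13) = 13 + 25·6 = 163.
Check: 163 mod 13 = 7, 163 mod 25 = 13.

163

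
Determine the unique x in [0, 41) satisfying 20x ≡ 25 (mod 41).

The inverse of 20 mod 41 is 39 (since 20·39 = 780 ≡ 1).
So x ≡ 39·25 = 975 ≡ 32 (mod 41).

32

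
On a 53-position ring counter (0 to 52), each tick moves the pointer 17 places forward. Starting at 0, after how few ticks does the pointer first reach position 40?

17⁻¹ ≡ 25 (mod 53) because 17·25 = 425 = 8·53 + 1.
So x ≡ 25·40 = 1000 ≡ 46 (mod 53).

46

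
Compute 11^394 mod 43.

By repeated squaring mod 43: 11^1≡11, 11^2≡35, 11^4≡21, 11^8≡11, 11^16≡35, 11^32≡21, 11^64≡11, 11^128≡35, 11^256≡21.
Since 394 = 2 + 8 + 128 + 256 in binary, 11^394 ≡ 35·11·35·21 ≡ 35 (mod 43).

35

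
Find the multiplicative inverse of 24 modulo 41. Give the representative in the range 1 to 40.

41 = 1·24 + 17
24 = 1·17 + 7
17 = 2·7 + 3
7 = 2·3 + 1
3 = 3·1 + 0
Back-substituting gives 24·12 ≡ 1 (mod 41).

12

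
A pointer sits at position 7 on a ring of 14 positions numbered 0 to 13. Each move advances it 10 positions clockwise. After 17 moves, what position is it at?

9

17·10 = 170.
170 = 12·14 + 2, so 170 mod 14 = 2.
(7 + 2) mod 14 = 9.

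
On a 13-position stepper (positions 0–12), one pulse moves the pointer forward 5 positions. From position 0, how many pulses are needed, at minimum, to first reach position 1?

13 = 2·5 + 3
5 = 1·3 + 2
3 = 1·2 + 1
2 = 2·1 + 0
Back-substituting gives 5·8 ≡ 1 (mod 13).

8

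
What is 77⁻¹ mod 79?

79 = 1·77 + 2
77 = 38·2 + 1
2 = 2·1 + 0
Back-substituting gives 77·39 ≡ 1 (mod 79).

39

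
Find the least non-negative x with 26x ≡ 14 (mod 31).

26⁻¹ ≡ 6 (mod 31) because 26·6 = 156 = 5·31 + 1.
Multiplying both sides by 6: x ≡ 6·14 = 84 ≡ 22 (mod 31).

22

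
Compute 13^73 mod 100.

Successive squares of 13 mod 100: 13^1≡13, 13^2≡69, 13^4≡61, 13^8≡21, 13^16≡41, 13^32≡81, 13^64≡61.
73 = 1 + 8 + 64, so 13^73 ≡ 13·21·61 ≡ 53 (mod 100).

53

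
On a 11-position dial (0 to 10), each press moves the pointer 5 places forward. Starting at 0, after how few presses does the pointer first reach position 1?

9

The inverse of 5 mod 11 is 9 (since 5·9 = 45 ≡ 1).
So x ≡ 9·1 = 9 ≡ 9 (mod 11).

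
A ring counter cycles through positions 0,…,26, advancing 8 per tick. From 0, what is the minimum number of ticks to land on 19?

26

The inverse of 8 mod 27 is 17 (since 8·17 = 136 ≡ 1).
Multiplying both sides by 17: x ≡ 17·19 = 323 ≡ 26 (mod 27).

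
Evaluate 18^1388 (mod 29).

24

By repeated squaring mod 29: 18^1≡18, 18^2≡5, 18^4≡25, 18^8≡16, 18^16≡24, 18^32≡25, 18^64≡16, 18^128≡24, 18^256≡25, 18^512≡16, 18^1024≡24.
Since 1388 = 4 + 8 + 32 + 64 + 256 + 1024 in binary, 18^1388 ≡ 25·16·25·16·25·24 ≡ 24 (mod 29).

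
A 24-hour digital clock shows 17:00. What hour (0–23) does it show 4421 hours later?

22

4421 = 184·24 + 5, so 4421 mod 24 = 5.
(17 + 5) mod 24 = 22.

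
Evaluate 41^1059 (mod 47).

41

Square-and-reduce mod 47: 41^1≡41, 41^2≡36, 41^4≡27, 41^8≡24, 41^16≡12, 41^32≡3, 41^64≡9, 41^128≡34, 41^256≡28, 41^512≡32, 41^1024≡37.
Since 1059 = 1 + 2 + 32 + 1024 in binary, 41^1059 ≡ 41·36·3·37 ≡ 41 (mod 47).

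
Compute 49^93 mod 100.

49

By repeated squaring mod 100: 49^1≡49, 49^2≡1, 49^4≡1, 49^8≡1, 49^16≡1, 49^32≡1, 49^64≡1.
93 = 1 + 4 + 8 + 16 + 64, so 49^93 ≡ 49·1·1·1·1 ≡ 49 (mod 100).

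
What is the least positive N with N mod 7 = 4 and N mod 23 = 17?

109

x ≡ 4 (mod 7) gives x ∈ {4, 11, 18, 25, 32, 39, 46, 53, …}.
The first of these with x mod 23 = 17 is 109.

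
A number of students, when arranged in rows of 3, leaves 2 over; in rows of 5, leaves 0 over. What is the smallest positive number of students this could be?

Since 5·2 ≡ 1 (mod 3), take x = 0 + 5·((2−0)·2 mod 3) = 0 + 5·1 = 5.
Check: 5 mod 3 = 2, 5 mod 5 = 0.

5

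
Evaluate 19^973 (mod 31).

By repeated squaring mod 31: 19^1≡19, 19^2≡20, 19^4≡28, 19^8≡9, 19^16≡19, 19^32≡20, 19^64≡28, 19^128≡9, 19^256≡19, 19^512≡20.
973 = 1 + 4 + 8 + 64 + 128 + 256 + 512, so 19^973 ≡ 19·28·9·28·9·19·20 ≡ 14 (mod 31).

14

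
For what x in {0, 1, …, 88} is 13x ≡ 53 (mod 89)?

13⁻¹ ≡ 48 (mod 89) because 13·48 = 624 = 7·89 + 1.
Multiplying both sides by 48: x ≡ 48·53 = 2544 ≡ 52 (mod 89).

52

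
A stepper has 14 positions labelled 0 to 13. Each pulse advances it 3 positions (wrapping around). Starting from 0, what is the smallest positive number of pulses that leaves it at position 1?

3·5 = 15 = 1·14 + 1, so 3⁻¹ ≡ 5 (mod 14).

5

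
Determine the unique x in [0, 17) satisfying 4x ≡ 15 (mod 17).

8

4⁻¹ ≡ 13 (mod 17) because 4·13 = 52 = 3·17 + 1.
Multiplying both sides by 13: x ≡ 13·15 = 195 ≡ 8 (mod 17).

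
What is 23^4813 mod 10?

Last digits of 3^n: 3, 9, 7, 1 (period 4).
4813 leaves remainder 1 on division by 4, so 23^4813 ends in 3.

3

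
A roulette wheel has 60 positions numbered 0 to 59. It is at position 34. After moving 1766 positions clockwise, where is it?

0

Dividing 1766 by 60 gives quotient 29 and remainder 26.
(34 + 26) mod 60 = 0.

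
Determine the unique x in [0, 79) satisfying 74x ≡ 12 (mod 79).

74⁻¹ ≡ 63 (mod 79) because 74·63 = 4662 = 59·79 + 1.
Multiplying both sides by 63: x ≡ 63·12 = 756 ≡ 45 (mod 79).
Check: 74·45 = 3330 = 42·79 + 12.

45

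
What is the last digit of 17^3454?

9

Last digits of 7^n: 7, 9, 3, 1 (period 4).
3454 mod 4 = 2, so the last digit matches 7^2 = 9.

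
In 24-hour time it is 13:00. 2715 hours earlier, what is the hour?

10

2715 mod 24 = 3 (since 113·24 = 2712).
(13 − 3) mod 24 = 10.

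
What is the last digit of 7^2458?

The units digit of 7^n cycles with period 4: 7, 9, 3, 1, …
2458 leaves remainder 2 on division by 4, so 7^2458 ends in 9.

9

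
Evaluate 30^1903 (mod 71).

Successive squares of 30 mod 71: 30^1≡30, 30^2≡48, 30^4≡32, 30^8≡30, 30^16≡48, 30^32≡32, 30^64≡30, 30^128≡48, 30^256≡32, 30^512≡30, 30^1024≡48.
1903 = 1 + 2 + 4 + 8 + 32 + 64 + 256 + 512 + 1024, so 30^1903 ≡ 30·48·32·30·32·30·32·30·48 ≡ 45 (mod 71).

45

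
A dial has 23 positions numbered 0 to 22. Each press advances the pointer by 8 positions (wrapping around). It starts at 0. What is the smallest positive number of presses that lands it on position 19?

11

The inverse of 8 mod 23 is 3 (since 8·3 = 24 ≡ 1).
Multiplying both sides by 3: x ≡ 3·19 = 57 ≡ 11 (mod 23).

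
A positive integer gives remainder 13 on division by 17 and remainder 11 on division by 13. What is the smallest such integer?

x ≡ 11 (mod 13) gives x ∈ {11, 24, 37, 50, 63, 76, 89, 102, …}.
The first of these with x mod 17 = 13 is 115.

115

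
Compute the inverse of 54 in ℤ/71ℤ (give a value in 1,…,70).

71 = 1·54 + 17
54 = 3·17 + 3
17 = 5·3 + 2
3 = 1·2 + 1
2 = 2·1 + 0
Back-substituting gives 54·25 ≡ 1 (mod 71).

25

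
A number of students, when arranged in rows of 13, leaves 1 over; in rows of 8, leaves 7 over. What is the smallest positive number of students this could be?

x ≡ 7 (mod 8) gives x ∈ {7, 15, 23, 31, 39, 47, 55, 63, …}.
The first of these with x mod 13 = 1 is 79.

79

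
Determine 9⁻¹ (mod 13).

3

9·3 = 27 = 2·13 + 1, so 9⁻¹ ≡ 3 (mod 13).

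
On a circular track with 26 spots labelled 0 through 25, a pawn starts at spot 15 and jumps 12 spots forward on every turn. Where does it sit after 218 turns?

5

218·12 = 2616.
2616 = 100·26 + 16, so 2616 mod 26 = 16.
(15 + 16) mod 26 = 5.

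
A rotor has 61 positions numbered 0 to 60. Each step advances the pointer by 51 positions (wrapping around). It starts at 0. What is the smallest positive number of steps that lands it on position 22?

51⁻¹ ≡ 6 (mod 61) because 51·6 = 306 = 5·61 + 1.
So x ≡ 6·22 = 132 ≡ 10 (mod 61).

10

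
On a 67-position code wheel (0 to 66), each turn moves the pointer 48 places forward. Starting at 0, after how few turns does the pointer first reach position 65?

53

The inverse of 48 mod 67 is 7 (since 48·7 = 336 ≡ 1).
Multiplying both sides by 7: x ≡ 7·65 = 455 ≡ 53 (mod 67).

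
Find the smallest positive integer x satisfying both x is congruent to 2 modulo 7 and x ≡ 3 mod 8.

Since 8·1 ≡ 1 (mod 7), take x = 3 + 8·((2−3)·1 mod 7) = 3 + 8·6 = 51.
Check: 51 mod 7 = 2, 51 mod 8 = 3.

51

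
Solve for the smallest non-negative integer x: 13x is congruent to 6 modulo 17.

13⁻¹ ≡ 4 (mod 17) because 13·4 = 52 = 3·17 + 1.
So x ≡ 4·6 = 24 ≡ 7 (mod 17).

7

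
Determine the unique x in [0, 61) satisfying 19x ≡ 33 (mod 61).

The inverse of 19 mod 61 is 45 (since 19·45 = 855 ≡ 1).
Multiplying both sides by 45: x ≡ 45·33 = 1485 ≡ 21 (mod 61).

21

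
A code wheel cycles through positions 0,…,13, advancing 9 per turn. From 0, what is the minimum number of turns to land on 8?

4

9⁻¹ ≡ 11 (mod 14) because 9·11 = 99 = 7·14 + 1.
So x ≡ 11·8 = 88 ≡ 4 (mod 14).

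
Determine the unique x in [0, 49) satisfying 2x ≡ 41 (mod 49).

45

The inverse of 2 mod 49 is 25 (since 2·25 = 50 ≡ 1).
Multiplying both sides by 25: x ≡ 25·41 = 1025 ≡ 45 (mod 49).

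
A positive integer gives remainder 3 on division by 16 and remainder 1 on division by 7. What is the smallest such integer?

x ≡ 1 (mod 7) gives x ∈ {1, 8, 15, 22, 29, 36, 43, 50, …}.
The first of these with x mod 16 = 3 is 99.

99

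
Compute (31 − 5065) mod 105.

5065 − 48·105 = 25, so 5065 ≡ 25 (mod 105).
(31 − 25) mod 105 = 6.

6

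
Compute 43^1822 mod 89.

Square-and-reduce mod 89: 43^1≡43, 43^2≡69, 43^4≡44, 43^8≡67, 43^16≡39, 43^32≡8, 43^64≡64, 43^128≡2, 43^256≡4, 43^512≡16, 43^1024≡78.
Since 1822 = 2 + 4 + 8 + 16 + 256 + 512 + 1024 in binary, 43^1822 ≡ 69·44·67·39·4·16·78 ≡ 68 (mod 89).

68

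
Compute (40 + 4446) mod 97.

24

4446 mod 97 = 81 (since 45·97 = 4365).
(40 + 81) mod 97 = 24.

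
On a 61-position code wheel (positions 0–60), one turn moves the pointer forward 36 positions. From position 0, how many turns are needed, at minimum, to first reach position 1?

36·39 = 1404 = 23·61 + 1, so 36⁻¹ ≡ 39 (mod 61).

39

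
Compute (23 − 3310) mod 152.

57

3310 mod 152 = 118 (since 21·152 = 3192).
(23 − 118) mod 152 = 57.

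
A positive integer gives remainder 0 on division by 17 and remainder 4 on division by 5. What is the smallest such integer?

Since 5·7 ≡ 1 (mod 17), take x = 4 + 5·((0−4)·7 mod 17) = 4 + 5·6 = 34.
Check: 34 mod 17 = 0, 34 mod 5 = 4.

34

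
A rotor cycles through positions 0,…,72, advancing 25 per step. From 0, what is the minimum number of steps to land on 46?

25⁻¹ ≡ 38 (mod 73) because 25·38 = 950 = 13·73 + 1.
So x ≡ 38·46 = 1748 ≡ 69 (mod 73).

69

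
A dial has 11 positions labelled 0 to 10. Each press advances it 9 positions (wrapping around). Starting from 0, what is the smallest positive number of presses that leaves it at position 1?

11 = 1·9 + 2
9 = 4·2 + 1
2 = 2·1 + 0
Back-substituting gives 9·5 ≡ 1 (mod 11).

5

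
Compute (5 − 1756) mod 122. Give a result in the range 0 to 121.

79

1756 = 14·122 + 48, so 1756 mod 122 = 48.
(5 − 48) mod 122 = 79.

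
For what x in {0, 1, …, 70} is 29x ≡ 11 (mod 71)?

The inverse of 29 mod 71 is 49 (since 29·49 = 1421 ≡ 1).
So x ≡ 49·11 = 539 ≡ 42 (mod 71).

42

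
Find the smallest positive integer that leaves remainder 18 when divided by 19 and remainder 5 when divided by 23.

Since 23·5 ≡ 1 (mod 19), take x = 5 + 23·((18−5)·5 mod 19) = 5 + 23·8 = 189.
Check: 189 mod 19 = 18, 189 mod 23 = 5.

189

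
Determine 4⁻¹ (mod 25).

19

4·19 = 76 = 3·25 + 1, so 4⁻¹ ≡ 19 (mod 25).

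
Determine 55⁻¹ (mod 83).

55·80 = 4400 = 53·83 + 1, so 55⁻¹ ≡ 80 (mod 83).

80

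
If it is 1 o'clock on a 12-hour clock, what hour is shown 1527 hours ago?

1527 = 127·12 + 3, so 1527 mod 12 = 3.
1 − 3 → 10 on a 12-hour dial.

10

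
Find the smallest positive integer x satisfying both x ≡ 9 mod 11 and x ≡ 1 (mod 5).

31

Since 5·9 ≡ 1 (mod 11), take x = 1 + 5·((9−1)·9 mod 11) = 1 + 5·6 = 31.
Check: 31 mod 11 = 9, 31 mod 5 = 1.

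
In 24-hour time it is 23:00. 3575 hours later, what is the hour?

3575 − 148·24 = 23, so 3575 ≡ 23 (mod 24).
(23 + 23) mod 24 = 22.

22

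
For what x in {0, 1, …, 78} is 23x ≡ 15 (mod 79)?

35

23⁻¹ ≡ 55 (mod 79) because 23·55 = 1265 = 16·79 + 1.
Multiplying both sides by 55: x ≡ 55·15 = 825 ≡ 35 (mod 79).
Check: 23·35 = 805 = 10·79 + 15.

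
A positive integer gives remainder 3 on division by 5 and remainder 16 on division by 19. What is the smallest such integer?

x ≡ 3 (mod 5) gives x ∈ {3, 8, 13, 18, 23, 28, 33, 38, …}.
The first of these with x mod 19 = 16 is 73.

73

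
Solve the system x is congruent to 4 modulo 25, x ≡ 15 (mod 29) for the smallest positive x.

479

x ≡ 4 (mod 25) gives x ∈ {4, 29, 54, 79, 104, 129, 154, 179, …}.
The first of these with x mod 29 = 15 is 479.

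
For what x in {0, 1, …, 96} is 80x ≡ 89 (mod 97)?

29

The inverse of 80 mod 97 is 57 (since 80·57 = 4560 ≡ 1).
So x ≡ 57·89 = 5073 ≡ 29 (mod 97).
Check: 80·29 = 2320 = 23·97 + 89.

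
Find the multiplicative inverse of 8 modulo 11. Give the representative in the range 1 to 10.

7

8·7 = 56 = 5·11 + 1, so 8⁻¹ ≡ 7 (mod 11).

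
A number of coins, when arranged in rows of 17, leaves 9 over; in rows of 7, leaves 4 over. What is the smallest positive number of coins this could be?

x ≡ 4 (mod 7) gives x ∈ {4, 11, 18, 25, 32, 39, 46, 53, …}.
The first of these with x mod 17 = 9 is 60.

60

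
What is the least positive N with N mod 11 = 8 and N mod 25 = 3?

228

x ≡ 8 (mod 11) gives x ∈ {8, 19, 30, 41, 52, 63, 74, 85, …}.
The first of these with x mod 25 = 3 is 228.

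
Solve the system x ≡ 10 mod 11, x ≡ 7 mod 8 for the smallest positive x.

87

x ≡ 7 (mod 8) gives x ∈ {7, 15, 23, 31, 39, 47, 55, 63, …}.
The first of these with x mod 11 = 10 is 87.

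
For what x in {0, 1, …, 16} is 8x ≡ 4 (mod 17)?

9

8⁻¹ ≡ 15 (mod 17) because 8·15 = 120 = 7·17 + 1.
So x ≡ 15·4 = 60 ≡ 9 (mod 17).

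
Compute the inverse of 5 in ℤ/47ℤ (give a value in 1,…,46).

5·19 = 95 = 2·47 + 1, so 5⁻¹ ≡ 19 (mod 47).

19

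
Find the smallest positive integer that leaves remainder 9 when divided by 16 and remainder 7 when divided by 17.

41

x ≡ 9 (mod 16) gives x ∈ {9, 25, 41}.
The first of these with x mod 17 = 7 is 41.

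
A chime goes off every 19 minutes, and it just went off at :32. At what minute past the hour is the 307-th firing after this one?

45

307·19 = 5833.
5833 − 97·60 = 13, so 5833 ≡ 13 (mod 60).
(32 + 13) mod 60 = 45.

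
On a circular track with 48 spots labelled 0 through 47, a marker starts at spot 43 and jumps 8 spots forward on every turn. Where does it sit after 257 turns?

35

257·8 = 2056.
2056 mod 48 = 40 (since 42·48 = 2016).
(43 + 40) mod 48 = 35.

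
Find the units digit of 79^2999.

9

The units digit of 79^n cycles with period 2: 9, 1, …
2999 mod 2 = 1, so the last digit matches 9^1 = 9.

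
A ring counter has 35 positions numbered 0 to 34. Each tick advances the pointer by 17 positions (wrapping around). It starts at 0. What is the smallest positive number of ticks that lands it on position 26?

17⁻¹ ≡ 33 (mod 35) because 17·33 = 561 = 16·35 + 1.
So x ≡ 33·26 = 858 ≡ 18 (mod 35).

18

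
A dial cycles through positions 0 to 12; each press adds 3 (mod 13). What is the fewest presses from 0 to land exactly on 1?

9

3·9 = 27 = 2·13 + 1, so 3⁻¹ ≡ 9 (mod 13).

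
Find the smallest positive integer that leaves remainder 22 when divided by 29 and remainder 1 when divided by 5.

51

x ≡ 1 (mod 5) gives x ∈ {1, 6, 11, 16, 21, 26, 31, 36, …}.
The first of these with x mod 29 = 22 is 51.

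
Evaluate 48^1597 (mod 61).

48

By repeated squaring mod 61: 48^1≡48, 48^2≡47, 48^4≡13, 48^8≡47, 48^16≡13, 48^32≡47, 48^64≡13, 48^128≡47, 48^256≡13, 48^512≡47, 48^1024≡13.
Since 1597 = 1 + 4 + 8 + 16 + 32 + 512 + 1024 in binary, 48^1597 ≡ 48·13·47·13·47·47·13 ≡ 48 (mod 61).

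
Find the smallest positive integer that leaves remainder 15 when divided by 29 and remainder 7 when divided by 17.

x ≡ 7 (mod 17) gives x ∈ {7, 24, 41, 58, 75, 92, 109, 126, …}.
The first of these with x mod 29 = 15 is 160.

160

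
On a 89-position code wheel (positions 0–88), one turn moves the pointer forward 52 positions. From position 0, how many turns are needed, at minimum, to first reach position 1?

12

89 = 1·52 + 37
52 = 1·37 + 15
37 = 2·15 + 7
15 = 2·7 + 1
7 = 7·1 + 0
Back-substituting gives 52·12 ≡ 1 (mod 89).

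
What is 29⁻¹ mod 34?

29·27 = 783 = 23·34 + 1, so 29⁻¹ ≡ 27 (mod 34).

27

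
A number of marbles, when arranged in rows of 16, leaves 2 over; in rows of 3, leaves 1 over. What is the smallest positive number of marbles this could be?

Since 3·11 ≡ 1 (mod 16), take x = 1 + 3·((2−1)·11 mod 16) = 1 + 3·11 = 34.
Check: 34 mod 16 = 2, 34 mod 3 = 1.

34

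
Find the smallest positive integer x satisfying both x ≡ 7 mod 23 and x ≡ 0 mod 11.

99

Since 11·21 ≡ 1 (mod 23), take x = 0 + 11·((7−0)·21 mod 23) = 0 + 11·9 = 99.
Check: 99 mod 23 = 7, 99 mod 11 = 0.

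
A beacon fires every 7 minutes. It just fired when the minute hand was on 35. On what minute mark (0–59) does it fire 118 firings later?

21

118·7 = 826.
826 = 13·60 + 46, so 826 mod 60 = 46.
(35 + 46) mod 60 = 21.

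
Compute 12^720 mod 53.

16

Square-and-reduce mod 53: 12^1≡12, 12^2≡38, 12^4≡13, 12^8≡10, 12^16≡47, 12^32≡36, 12^64≡24, 12^128≡46, 12^256≡49, 12^512≡16.
Since 720 = 16 + 64 + 128 + 512 in binary, 12^720 ≡ 47·24·46·16 ≡ 16 (mod 53).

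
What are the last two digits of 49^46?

01

Square-and-reduce mod 100: 49^1≡49, 49^2≡1, 49^4≡1, 49^8≡1, 49^16≡1, 49^32≡1.
46 = 2 + 4 + 8 + 32, so 49^46 ≡ 1·1·1·1 ≡ 1 (mod 100).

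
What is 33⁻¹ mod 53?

53 = 1·33 + 20
33 = 1·20 + 13
20 = 1·13 + 7
13 = 1·7 + 6
7 = 1·6 + 1
6 = 6·1 + 0
Back-substituting gives 33·45 ≡ 1 (mod 53).

45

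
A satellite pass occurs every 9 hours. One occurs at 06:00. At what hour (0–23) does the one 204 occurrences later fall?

204·9 = 1836.
Dividing 1836 by 24 gives quotient 76 and remainder 12.
(6 + 12) mod 24 = 18.

18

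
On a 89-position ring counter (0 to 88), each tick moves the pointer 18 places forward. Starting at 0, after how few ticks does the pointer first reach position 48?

18⁻¹ ≡ 5 (mod 89) because 18·5 = 90 = 1·89 + 1.
So x ≡ 5·48 = 240 ≡ 62 (mod 89).
Check: 18·62 = 1116 = 12·89 + 48.

62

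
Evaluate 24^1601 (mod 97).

9

Square-and-reduce mod 97: 24^1≡24, 24^2≡91, 24^4≡36, 24^8≡35, 24^16≡61, 24^32≡35, 24^64≡61, 24^128≡35, 24^256≡61, 24^512≡35, 24^1024≡61.
Since 1601 = 1 + 64 + 512 + 1024 in binary, 24^1601 ≡ 24·61·35·61 ≡ 9 (mod 97).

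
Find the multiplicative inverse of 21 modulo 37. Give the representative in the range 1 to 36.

21·30 = 630 = 17·37 + 1, so 21⁻¹ ≡ 30 (mod 37).

30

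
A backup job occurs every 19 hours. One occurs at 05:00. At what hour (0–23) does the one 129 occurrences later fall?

8

129·19 = 2451.
2451 = 102·24 + 3, so 2451 mod 24 = 3.
(5 + 3) mod 24 = 8.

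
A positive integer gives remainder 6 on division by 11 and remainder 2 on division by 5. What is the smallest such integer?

17

Since 5·9 ≡ 1 (mod 11), take x = 2 + 5·((6−2)·9 mod 11) = 2 + 5·3 = 17.
Check: 17 mod 11 = 6, 17 mod 5 = 2.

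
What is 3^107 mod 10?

7

The units digit of 3^n cycles with period 4: 3, 9, 7, 1, …
107 mod 4 = 3, so the last digit matches 3^3 = 7.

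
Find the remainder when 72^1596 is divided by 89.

45

Successive squares of 72 mod 89: 72^1≡72, 72^2≡22, 72^4≡39, 72^8≡8, 72^16≡64, 72^32≡2, 72^64≡4, 72^128≡16, 72^256≡78, 72^512≡32, 72^1024≡45.
Since 1596 = 4 + 8 + 16 + 32 + 512 + 1024 in binary, 72^1596 ≡ 39·8·64·2·32·45 ≡ 45 (mod 89).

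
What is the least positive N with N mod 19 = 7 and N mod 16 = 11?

235

x ≡ 11 (mod 16) gives x ∈ {11, 27, 43, 59, 75, 91, 107, 123, …}.
The first of these with x mod 19 = 7 is 235.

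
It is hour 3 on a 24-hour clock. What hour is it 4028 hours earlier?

7

Dividing 4028 by 24 gives quotient 167 and remainder 20.
(3 − 20) mod 24 = 7.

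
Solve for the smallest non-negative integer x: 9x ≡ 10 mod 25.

9⁻¹ ≡ 14 (mod 25) because 9·14 = 126 = 5·25 + 1.
So x ≡ 14·10 = 140 ≡ 15 (mod 25).
Check: 9·15 = 135 = 5·25 + 10.

15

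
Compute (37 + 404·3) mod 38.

404·3 = 1212.
Dividing 1212 by 38 gives quotient 31 and remainder 34.
(37 + 34) mod 38 = 33.

33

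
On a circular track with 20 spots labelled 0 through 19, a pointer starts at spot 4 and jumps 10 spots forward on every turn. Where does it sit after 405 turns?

405·10 = 4050.
Dividing 4050 by 20 gives quotient 202 and remainder 10.
(4 + 10) mod 20 = 14.

14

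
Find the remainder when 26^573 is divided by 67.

24

By repeated squaring mod 67: 26^1≡26, 26^2≡6, 26^4≡36, 26^8≡23, 26^16≡60, 26^32≡49, 26^64≡56, 26^128≡54, 26^256≡35, 26^512≡19.
Since 573 = 1 + 4 + 8 + 16 + 32 + 512 in binary, 26^573 ≡ 26·36·23·60·49·19 ≡ 24 (mod 67).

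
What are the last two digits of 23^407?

47

Square-and-reduce mod 100: 23^1≡23, 23^2≡29, 23^4≡41, 23^8≡81, 23^16≡61, 23^32≡21, 23^64≡41, 23^128≡81, 23^256≡61.
407 = 1 + 2 + 4 + 16 + 128 + 256, so 23^407 ≡ 23·29·41·61·81·61 ≡ 47 (mod 100).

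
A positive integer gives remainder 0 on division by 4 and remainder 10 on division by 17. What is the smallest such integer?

Since 17·1 ≡ 1 (mod 4), take x = 10 + 17·((0−10)·1 mod 4) = 10 + 17·2 = 44.
Check: 44 mod 4 = 0, 44 mod 17 = 10.

44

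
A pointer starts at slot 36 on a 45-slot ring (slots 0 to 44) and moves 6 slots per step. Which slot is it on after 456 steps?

456·6 = 2736.
2736 = 60·45 + 36, so 2736 mod 45 = 36.
(36 + 36) mod 45 = 27.

27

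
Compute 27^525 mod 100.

7

Square-and-reduce mod 100: 27^1≡27, 27^2≡29, 27^4≡41, 27^8≡81, 27^16≡61, 27^32≡21, 27^64≡41, 27^128≡81, 27^256≡61, 27^512≡21.
525 = 1 + 4 + 8 + 512, so 27^525 ≡ 27·41·81·21 ≡ 7 (mod 100).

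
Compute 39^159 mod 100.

Successive squares of 39 mod 100: 39^1≡39, 39^2≡21, 39^4≡41, 39^8≡81, 39^16≡61, 39^32≡21, 39^64≡41, 39^128≡81.
Since 159 = 1 + 2 + 4 + 8 + 16 + 128 in binary, 39^159 ≡ 39·21·41·81·61·81 ≡ 59 (mod 100).

59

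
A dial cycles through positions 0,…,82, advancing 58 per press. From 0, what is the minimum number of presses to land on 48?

58⁻¹ ≡ 73 (mod 83) because 58·73 = 4234 = 51·83 + 1.
So x ≡ 73·48 = 3504 ≡ 18 (mod 83).

18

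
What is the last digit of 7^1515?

3

The units digit of 7^n cycles with period 4: 7, 9, 3, 1, …
1515 leaves remainder 3 on division by 4, so 7^1515 ends in 3.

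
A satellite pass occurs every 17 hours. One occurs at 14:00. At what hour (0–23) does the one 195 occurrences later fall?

195·17 = 3315.
Dividing 3315 by 24 gives quotient 138 and remainder 3.
(14 + 3) mod 24 = 17.

17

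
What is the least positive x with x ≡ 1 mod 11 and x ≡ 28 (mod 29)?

144

x ≡ 1 (mod 11) gives x ∈ {1, 12, 23, 34, 45, 56, 67, 78, …}.
The first of these with x mod 29 = 28 is 144.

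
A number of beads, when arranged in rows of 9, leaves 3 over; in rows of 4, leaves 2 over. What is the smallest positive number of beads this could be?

30

x ≡ 2 (mod 4) gives x ∈ {2, 6, 10, 14, 18, 22, 26, 30}.
The first of these with x mod 9 = 3 is 30.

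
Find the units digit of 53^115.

Last digits of 3^n: 3, 9, 7, 1 (period 4).
115 mod 4 = 3, so the last digit matches 3^3 = 7.

7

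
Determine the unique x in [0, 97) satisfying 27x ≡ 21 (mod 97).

87

The inverse of 27 mod 97 is 18 (since 27·18 = 486 ≡ 1).
So x ≡ 18·21 = 378 ≡ 87 (mod 97).
Check: 27·87 = 2349 = 24·97 + 21.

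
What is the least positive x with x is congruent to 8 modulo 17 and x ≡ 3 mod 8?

59

x ≡ 3 (mod 8) gives x ∈ {3, 11, 19, 27, 35, 43, 51, 59}.
The first of these with x mod 17 = 8 is 59.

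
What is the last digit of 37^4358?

Powers of 7 mod 10 repeat with period 4: 7, 9, 3, 1.
4358 leaves remainder 2 on division by 4, so 37^4358 ends in 9.

9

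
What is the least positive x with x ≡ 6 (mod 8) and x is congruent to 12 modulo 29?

x ≡ 6 (mod 8) gives x ∈ {6, 14, 22, 30, 38, 46, 54, 62, …}.
The first of these with x mod 29 = 12 is 70.

70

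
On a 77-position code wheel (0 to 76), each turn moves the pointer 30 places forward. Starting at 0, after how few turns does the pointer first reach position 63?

56

30⁻¹ ≡ 18 (mod 77) because 30·18 = 540 = 7·77 + 1.
Multiplying both sides by 18: x ≡ 18·63 = 1134 ≡ 56 (mod 77).
Check: 30·56 = 1680 = 21·77 + 63.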